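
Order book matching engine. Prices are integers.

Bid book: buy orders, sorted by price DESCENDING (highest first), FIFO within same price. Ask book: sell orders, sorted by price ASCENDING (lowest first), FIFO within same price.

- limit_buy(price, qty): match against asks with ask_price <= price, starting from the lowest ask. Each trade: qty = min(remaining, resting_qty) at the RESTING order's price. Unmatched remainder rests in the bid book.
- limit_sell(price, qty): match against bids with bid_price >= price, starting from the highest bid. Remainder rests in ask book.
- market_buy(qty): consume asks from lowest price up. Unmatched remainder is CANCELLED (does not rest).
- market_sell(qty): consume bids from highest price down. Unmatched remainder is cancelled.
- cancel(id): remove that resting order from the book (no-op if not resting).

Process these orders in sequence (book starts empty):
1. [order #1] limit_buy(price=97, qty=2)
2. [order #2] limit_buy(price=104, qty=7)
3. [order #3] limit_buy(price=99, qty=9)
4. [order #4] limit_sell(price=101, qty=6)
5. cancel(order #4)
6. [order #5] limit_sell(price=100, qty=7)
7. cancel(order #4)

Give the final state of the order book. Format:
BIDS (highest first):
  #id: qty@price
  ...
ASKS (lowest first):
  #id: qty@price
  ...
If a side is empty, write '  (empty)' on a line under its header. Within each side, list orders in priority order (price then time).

After op 1 [order #1] limit_buy(price=97, qty=2): fills=none; bids=[#1:2@97] asks=[-]
After op 2 [order #2] limit_buy(price=104, qty=7): fills=none; bids=[#2:7@104 #1:2@97] asks=[-]
After op 3 [order #3] limit_buy(price=99, qty=9): fills=none; bids=[#2:7@104 #3:9@99 #1:2@97] asks=[-]
After op 4 [order #4] limit_sell(price=101, qty=6): fills=#2x#4:6@104; bids=[#2:1@104 #3:9@99 #1:2@97] asks=[-]
After op 5 cancel(order #4): fills=none; bids=[#2:1@104 #3:9@99 #1:2@97] asks=[-]
After op 6 [order #5] limit_sell(price=100, qty=7): fills=#2x#5:1@104; bids=[#3:9@99 #1:2@97] asks=[#5:6@100]
After op 7 cancel(order #4): fills=none; bids=[#3:9@99 #1:2@97] asks=[#5:6@100]

Answer: BIDS (highest first):
  #3: 9@99
  #1: 2@97
ASKS (lowest first):
  #5: 6@100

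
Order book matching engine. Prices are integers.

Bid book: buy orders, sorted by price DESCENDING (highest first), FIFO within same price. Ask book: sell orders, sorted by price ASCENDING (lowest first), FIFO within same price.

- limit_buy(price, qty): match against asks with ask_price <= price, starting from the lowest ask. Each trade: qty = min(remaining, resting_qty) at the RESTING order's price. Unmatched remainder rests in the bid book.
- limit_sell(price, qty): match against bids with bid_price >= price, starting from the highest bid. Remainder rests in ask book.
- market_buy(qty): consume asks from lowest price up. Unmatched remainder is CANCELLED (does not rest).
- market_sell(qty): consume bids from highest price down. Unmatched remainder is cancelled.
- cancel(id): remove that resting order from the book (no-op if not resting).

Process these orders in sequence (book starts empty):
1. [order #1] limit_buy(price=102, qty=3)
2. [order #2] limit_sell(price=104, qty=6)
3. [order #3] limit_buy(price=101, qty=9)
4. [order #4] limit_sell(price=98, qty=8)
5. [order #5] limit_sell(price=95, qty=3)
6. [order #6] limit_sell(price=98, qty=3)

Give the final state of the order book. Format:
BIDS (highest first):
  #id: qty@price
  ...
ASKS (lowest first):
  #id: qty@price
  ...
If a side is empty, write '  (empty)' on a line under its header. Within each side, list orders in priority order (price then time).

Answer: BIDS (highest first):
  (empty)
ASKS (lowest first):
  #6: 2@98
  #2: 6@104

Derivation:
After op 1 [order #1] limit_buy(price=102, qty=3): fills=none; bids=[#1:3@102] asks=[-]
After op 2 [order #2] limit_sell(price=104, qty=6): fills=none; bids=[#1:3@102] asks=[#2:6@104]
After op 3 [order #3] limit_buy(price=101, qty=9): fills=none; bids=[#1:3@102 #3:9@101] asks=[#2:6@104]
After op 4 [order #4] limit_sell(price=98, qty=8): fills=#1x#4:3@102 #3x#4:5@101; bids=[#3:4@101] asks=[#2:6@104]
After op 5 [order #5] limit_sell(price=95, qty=3): fills=#3x#5:3@101; bids=[#3:1@101] asks=[#2:6@104]
After op 6 [order #6] limit_sell(price=98, qty=3): fills=#3x#6:1@101; bids=[-] asks=[#6:2@98 #2:6@104]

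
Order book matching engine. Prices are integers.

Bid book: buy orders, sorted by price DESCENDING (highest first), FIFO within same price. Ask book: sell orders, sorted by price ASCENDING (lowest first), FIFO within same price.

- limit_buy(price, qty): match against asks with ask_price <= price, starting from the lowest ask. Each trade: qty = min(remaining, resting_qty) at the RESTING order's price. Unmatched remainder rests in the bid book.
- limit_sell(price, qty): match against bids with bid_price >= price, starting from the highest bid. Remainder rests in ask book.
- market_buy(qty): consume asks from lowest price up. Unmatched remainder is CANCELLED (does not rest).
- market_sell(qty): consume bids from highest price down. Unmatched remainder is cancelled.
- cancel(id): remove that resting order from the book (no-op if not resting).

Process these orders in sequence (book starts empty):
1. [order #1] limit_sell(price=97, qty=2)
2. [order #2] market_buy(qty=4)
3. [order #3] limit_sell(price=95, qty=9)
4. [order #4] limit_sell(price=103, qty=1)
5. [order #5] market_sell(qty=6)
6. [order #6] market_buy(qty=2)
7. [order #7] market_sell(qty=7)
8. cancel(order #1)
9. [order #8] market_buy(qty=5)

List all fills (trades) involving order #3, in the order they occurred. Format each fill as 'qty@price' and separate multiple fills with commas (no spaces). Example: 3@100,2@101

After op 1 [order #1] limit_sell(price=97, qty=2): fills=none; bids=[-] asks=[#1:2@97]
After op 2 [order #2] market_buy(qty=4): fills=#2x#1:2@97; bids=[-] asks=[-]
After op 3 [order #3] limit_sell(price=95, qty=9): fills=none; bids=[-] asks=[#3:9@95]
After op 4 [order #4] limit_sell(price=103, qty=1): fills=none; bids=[-] asks=[#3:9@95 #4:1@103]
After op 5 [order #5] market_sell(qty=6): fills=none; bids=[-] asks=[#3:9@95 #4:1@103]
After op 6 [order #6] market_buy(qty=2): fills=#6x#3:2@95; bids=[-] asks=[#3:7@95 #4:1@103]
After op 7 [order #7] market_sell(qty=7): fills=none; bids=[-] asks=[#3:7@95 #4:1@103]
After op 8 cancel(order #1): fills=none; bids=[-] asks=[#3:7@95 #4:1@103]
After op 9 [order #8] market_buy(qty=5): fills=#8x#3:5@95; bids=[-] asks=[#3:2@95 #4:1@103]

Answer: 2@95,5@95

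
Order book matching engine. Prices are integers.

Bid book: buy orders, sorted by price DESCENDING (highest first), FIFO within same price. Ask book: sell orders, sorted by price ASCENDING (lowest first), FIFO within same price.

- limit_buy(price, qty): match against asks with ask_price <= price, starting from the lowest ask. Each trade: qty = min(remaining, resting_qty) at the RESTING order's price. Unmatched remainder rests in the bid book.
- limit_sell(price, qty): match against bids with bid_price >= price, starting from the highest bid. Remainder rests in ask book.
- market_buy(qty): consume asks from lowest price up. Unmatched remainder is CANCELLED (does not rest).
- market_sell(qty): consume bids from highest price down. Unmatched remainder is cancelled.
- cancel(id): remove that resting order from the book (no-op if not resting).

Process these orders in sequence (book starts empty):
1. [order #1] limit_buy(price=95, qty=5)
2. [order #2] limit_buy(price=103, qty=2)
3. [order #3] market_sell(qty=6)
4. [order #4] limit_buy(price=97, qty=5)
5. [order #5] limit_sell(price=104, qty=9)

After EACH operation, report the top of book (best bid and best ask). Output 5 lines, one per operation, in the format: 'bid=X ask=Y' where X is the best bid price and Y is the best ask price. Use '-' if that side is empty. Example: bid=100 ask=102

Answer: bid=95 ask=-
bid=103 ask=-
bid=95 ask=-
bid=97 ask=-
bid=97 ask=104

Derivation:
After op 1 [order #1] limit_buy(price=95, qty=5): fills=none; bids=[#1:5@95] asks=[-]
After op 2 [order #2] limit_buy(price=103, qty=2): fills=none; bids=[#2:2@103 #1:5@95] asks=[-]
After op 3 [order #3] market_sell(qty=6): fills=#2x#3:2@103 #1x#3:4@95; bids=[#1:1@95] asks=[-]
After op 4 [order #4] limit_buy(price=97, qty=5): fills=none; bids=[#4:5@97 #1:1@95] asks=[-]
After op 5 [order #5] limit_sell(price=104, qty=9): fills=none; bids=[#4:5@97 #1:1@95] asks=[#5:9@104]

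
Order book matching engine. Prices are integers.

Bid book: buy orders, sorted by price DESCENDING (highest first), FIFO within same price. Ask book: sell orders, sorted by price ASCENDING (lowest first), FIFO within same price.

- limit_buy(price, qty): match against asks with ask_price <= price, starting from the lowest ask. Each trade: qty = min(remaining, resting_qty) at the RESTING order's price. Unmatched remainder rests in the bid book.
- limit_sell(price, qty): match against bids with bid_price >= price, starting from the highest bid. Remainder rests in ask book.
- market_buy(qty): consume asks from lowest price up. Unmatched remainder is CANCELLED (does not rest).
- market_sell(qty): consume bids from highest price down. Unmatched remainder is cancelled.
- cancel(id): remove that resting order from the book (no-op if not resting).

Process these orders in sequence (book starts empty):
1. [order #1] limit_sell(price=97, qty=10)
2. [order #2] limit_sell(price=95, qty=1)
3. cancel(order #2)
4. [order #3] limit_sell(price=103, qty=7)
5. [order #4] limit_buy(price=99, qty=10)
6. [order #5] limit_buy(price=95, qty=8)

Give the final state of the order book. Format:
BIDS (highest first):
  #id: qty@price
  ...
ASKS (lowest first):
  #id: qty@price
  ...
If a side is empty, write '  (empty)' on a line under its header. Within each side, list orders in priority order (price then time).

Answer: BIDS (highest first):
  #5: 8@95
ASKS (lowest first):
  #3: 7@103

Derivation:
After op 1 [order #1] limit_sell(price=97, qty=10): fills=none; bids=[-] asks=[#1:10@97]
After op 2 [order #2] limit_sell(price=95, qty=1): fills=none; bids=[-] asks=[#2:1@95 #1:10@97]
After op 3 cancel(order #2): fills=none; bids=[-] asks=[#1:10@97]
After op 4 [order #3] limit_sell(price=103, qty=7): fills=none; bids=[-] asks=[#1:10@97 #3:7@103]
After op 5 [order #4] limit_buy(price=99, qty=10): fills=#4x#1:10@97; bids=[-] asks=[#3:7@103]
After op 6 [order #5] limit_buy(price=95, qty=8): fills=none; bids=[#5:8@95] asks=[#3:7@103]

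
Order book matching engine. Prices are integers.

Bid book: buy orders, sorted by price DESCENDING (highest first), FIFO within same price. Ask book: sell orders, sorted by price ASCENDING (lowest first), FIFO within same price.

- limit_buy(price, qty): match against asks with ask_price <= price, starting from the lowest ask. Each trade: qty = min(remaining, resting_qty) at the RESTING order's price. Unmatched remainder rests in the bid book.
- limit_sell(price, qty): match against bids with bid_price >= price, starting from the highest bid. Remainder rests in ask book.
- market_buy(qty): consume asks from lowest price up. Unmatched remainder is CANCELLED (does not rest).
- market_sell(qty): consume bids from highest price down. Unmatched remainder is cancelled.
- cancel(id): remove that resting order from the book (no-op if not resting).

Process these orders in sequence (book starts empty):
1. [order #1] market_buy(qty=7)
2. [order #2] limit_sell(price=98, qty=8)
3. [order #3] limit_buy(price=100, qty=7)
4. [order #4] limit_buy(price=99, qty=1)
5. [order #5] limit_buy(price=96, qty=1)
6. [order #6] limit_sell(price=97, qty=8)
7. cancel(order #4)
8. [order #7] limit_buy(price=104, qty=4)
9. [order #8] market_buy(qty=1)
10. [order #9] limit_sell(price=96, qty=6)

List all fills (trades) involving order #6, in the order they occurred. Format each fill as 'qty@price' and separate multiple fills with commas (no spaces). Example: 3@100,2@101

Answer: 4@97,1@97

Derivation:
After op 1 [order #1] market_buy(qty=7): fills=none; bids=[-] asks=[-]
After op 2 [order #2] limit_sell(price=98, qty=8): fills=none; bids=[-] asks=[#2:8@98]
After op 3 [order #3] limit_buy(price=100, qty=7): fills=#3x#2:7@98; bids=[-] asks=[#2:1@98]
After op 4 [order #4] limit_buy(price=99, qty=1): fills=#4x#2:1@98; bids=[-] asks=[-]
After op 5 [order #5] limit_buy(price=96, qty=1): fills=none; bids=[#5:1@96] asks=[-]
After op 6 [order #6] limit_sell(price=97, qty=8): fills=none; bids=[#5:1@96] asks=[#6:8@97]
After op 7 cancel(order #4): fills=none; bids=[#5:1@96] asks=[#6:8@97]
After op 8 [order #7] limit_buy(price=104, qty=4): fills=#7x#6:4@97; bids=[#5:1@96] asks=[#6:4@97]
After op 9 [order #8] market_buy(qty=1): fills=#8x#6:1@97; bids=[#5:1@96] asks=[#6:3@97]
After op 10 [order #9] limit_sell(price=96, qty=6): fills=#5x#9:1@96; bids=[-] asks=[#9:5@96 #6:3@97]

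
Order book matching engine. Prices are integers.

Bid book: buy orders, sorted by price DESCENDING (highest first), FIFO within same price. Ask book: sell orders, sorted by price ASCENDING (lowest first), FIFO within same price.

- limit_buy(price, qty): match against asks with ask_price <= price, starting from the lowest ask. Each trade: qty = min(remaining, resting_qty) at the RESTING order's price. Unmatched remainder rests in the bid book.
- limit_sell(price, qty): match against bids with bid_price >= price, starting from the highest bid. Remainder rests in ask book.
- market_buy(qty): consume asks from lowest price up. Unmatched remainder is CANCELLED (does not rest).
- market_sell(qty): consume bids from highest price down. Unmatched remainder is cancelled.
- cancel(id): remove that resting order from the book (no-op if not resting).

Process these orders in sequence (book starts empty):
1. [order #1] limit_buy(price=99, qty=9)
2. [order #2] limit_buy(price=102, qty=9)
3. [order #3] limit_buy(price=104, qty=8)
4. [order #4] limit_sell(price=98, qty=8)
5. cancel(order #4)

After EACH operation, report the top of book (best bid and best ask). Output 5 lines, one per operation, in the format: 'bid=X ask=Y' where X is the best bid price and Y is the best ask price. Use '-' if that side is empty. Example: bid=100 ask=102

Answer: bid=99 ask=-
bid=102 ask=-
bid=104 ask=-
bid=102 ask=-
bid=102 ask=-

Derivation:
After op 1 [order #1] limit_buy(price=99, qty=9): fills=none; bids=[#1:9@99] asks=[-]
After op 2 [order #2] limit_buy(price=102, qty=9): fills=none; bids=[#2:9@102 #1:9@99] asks=[-]
After op 3 [order #3] limit_buy(price=104, qty=8): fills=none; bids=[#3:8@104 #2:9@102 #1:9@99] asks=[-]
After op 4 [order #4] limit_sell(price=98, qty=8): fills=#3x#4:8@104; bids=[#2:9@102 #1:9@99] asks=[-]
After op 5 cancel(order #4): fills=none; bids=[#2:9@102 #1:9@99] asks=[-]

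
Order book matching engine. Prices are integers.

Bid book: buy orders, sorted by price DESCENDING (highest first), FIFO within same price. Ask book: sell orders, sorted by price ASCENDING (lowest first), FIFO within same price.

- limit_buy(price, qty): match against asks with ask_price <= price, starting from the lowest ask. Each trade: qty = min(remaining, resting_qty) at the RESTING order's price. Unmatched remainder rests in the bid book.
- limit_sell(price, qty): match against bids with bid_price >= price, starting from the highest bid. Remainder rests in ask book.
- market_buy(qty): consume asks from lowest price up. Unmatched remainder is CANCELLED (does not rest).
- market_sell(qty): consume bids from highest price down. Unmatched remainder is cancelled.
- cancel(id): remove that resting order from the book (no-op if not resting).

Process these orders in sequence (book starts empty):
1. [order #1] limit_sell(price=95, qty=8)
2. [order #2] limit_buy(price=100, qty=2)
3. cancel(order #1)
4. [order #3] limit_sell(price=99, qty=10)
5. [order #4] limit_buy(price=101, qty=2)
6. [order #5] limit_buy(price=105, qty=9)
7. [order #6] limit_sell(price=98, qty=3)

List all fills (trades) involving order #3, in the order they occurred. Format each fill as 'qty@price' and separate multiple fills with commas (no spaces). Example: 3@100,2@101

Answer: 2@99,8@99

Derivation:
After op 1 [order #1] limit_sell(price=95, qty=8): fills=none; bids=[-] asks=[#1:8@95]
After op 2 [order #2] limit_buy(price=100, qty=2): fills=#2x#1:2@95; bids=[-] asks=[#1:6@95]
After op 3 cancel(order #1): fills=none; bids=[-] asks=[-]
After op 4 [order #3] limit_sell(price=99, qty=10): fills=none; bids=[-] asks=[#3:10@99]
After op 5 [order #4] limit_buy(price=101, qty=2): fills=#4x#3:2@99; bids=[-] asks=[#3:8@99]
After op 6 [order #5] limit_buy(price=105, qty=9): fills=#5x#3:8@99; bids=[#5:1@105] asks=[-]
After op 7 [order #6] limit_sell(price=98, qty=3): fills=#5x#6:1@105; bids=[-] asks=[#6:2@98]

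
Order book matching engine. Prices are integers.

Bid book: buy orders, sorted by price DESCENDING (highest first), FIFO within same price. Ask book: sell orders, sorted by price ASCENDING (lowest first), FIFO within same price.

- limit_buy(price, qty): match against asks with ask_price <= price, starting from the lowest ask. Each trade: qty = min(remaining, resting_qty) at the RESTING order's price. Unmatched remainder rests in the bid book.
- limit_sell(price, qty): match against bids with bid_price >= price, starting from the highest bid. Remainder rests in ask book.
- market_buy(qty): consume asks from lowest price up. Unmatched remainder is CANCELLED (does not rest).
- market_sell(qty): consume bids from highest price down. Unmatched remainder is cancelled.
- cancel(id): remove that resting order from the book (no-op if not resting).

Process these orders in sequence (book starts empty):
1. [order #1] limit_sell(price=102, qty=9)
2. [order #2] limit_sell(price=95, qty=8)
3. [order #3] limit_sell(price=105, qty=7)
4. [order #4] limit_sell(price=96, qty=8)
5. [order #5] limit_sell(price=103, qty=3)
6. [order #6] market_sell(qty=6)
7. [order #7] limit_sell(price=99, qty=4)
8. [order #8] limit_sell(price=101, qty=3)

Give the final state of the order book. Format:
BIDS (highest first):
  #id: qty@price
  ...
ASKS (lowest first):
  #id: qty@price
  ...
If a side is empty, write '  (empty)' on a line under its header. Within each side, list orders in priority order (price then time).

Answer: BIDS (highest first):
  (empty)
ASKS (lowest first):
  #2: 8@95
  #4: 8@96
  #7: 4@99
  #8: 3@101
  #1: 9@102
  #5: 3@103
  #3: 7@105

Derivation:
After op 1 [order #1] limit_sell(price=102, qty=9): fills=none; bids=[-] asks=[#1:9@102]
After op 2 [order #2] limit_sell(price=95, qty=8): fills=none; bids=[-] asks=[#2:8@95 #1:9@102]
After op 3 [order #3] limit_sell(price=105, qty=7): fills=none; bids=[-] asks=[#2:8@95 #1:9@102 #3:7@105]
After op 4 [order #4] limit_sell(price=96, qty=8): fills=none; bids=[-] asks=[#2:8@95 #4:8@96 #1:9@102 #3:7@105]
After op 5 [order #5] limit_sell(price=103, qty=3): fills=none; bids=[-] asks=[#2:8@95 #4:8@96 #1:9@102 #5:3@103 #3:7@105]
After op 6 [order #6] market_sell(qty=6): fills=none; bids=[-] asks=[#2:8@95 #4:8@96 #1:9@102 #5:3@103 #3:7@105]
After op 7 [order #7] limit_sell(price=99, qty=4): fills=none; bids=[-] asks=[#2:8@95 #4:8@96 #7:4@99 #1:9@102 #5:3@103 #3:7@105]
After op 8 [order #8] limit_sell(price=101, qty=3): fills=none; bids=[-] asks=[#2:8@95 #4:8@96 #7:4@99 #8:3@101 #1:9@102 #5:3@103 #3:7@105]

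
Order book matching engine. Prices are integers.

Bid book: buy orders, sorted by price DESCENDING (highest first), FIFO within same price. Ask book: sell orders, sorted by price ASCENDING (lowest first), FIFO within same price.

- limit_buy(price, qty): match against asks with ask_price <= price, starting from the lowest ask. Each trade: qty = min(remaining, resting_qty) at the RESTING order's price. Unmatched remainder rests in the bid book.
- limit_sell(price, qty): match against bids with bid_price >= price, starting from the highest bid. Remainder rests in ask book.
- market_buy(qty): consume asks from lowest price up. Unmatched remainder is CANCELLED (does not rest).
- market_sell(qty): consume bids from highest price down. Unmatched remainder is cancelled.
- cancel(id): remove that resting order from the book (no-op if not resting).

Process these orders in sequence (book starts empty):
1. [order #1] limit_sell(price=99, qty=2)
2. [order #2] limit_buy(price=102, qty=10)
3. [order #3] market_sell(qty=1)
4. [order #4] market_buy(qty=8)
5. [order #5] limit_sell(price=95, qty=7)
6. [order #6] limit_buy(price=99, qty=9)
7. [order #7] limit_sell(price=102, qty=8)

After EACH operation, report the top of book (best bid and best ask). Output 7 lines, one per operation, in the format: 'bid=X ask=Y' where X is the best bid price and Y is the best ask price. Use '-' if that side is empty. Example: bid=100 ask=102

After op 1 [order #1] limit_sell(price=99, qty=2): fills=none; bids=[-] asks=[#1:2@99]
After op 2 [order #2] limit_buy(price=102, qty=10): fills=#2x#1:2@99; bids=[#2:8@102] asks=[-]
After op 3 [order #3] market_sell(qty=1): fills=#2x#3:1@102; bids=[#2:7@102] asks=[-]
After op 4 [order #4] market_buy(qty=8): fills=none; bids=[#2:7@102] asks=[-]
After op 5 [order #5] limit_sell(price=95, qty=7): fills=#2x#5:7@102; bids=[-] asks=[-]
After op 6 [order #6] limit_buy(price=99, qty=9): fills=none; bids=[#6:9@99] asks=[-]
After op 7 [order #7] limit_sell(price=102, qty=8): fills=none; bids=[#6:9@99] asks=[#7:8@102]

Answer: bid=- ask=99
bid=102 ask=-
bid=102 ask=-
bid=102 ask=-
bid=- ask=-
bid=99 ask=-
bid=99 ask=102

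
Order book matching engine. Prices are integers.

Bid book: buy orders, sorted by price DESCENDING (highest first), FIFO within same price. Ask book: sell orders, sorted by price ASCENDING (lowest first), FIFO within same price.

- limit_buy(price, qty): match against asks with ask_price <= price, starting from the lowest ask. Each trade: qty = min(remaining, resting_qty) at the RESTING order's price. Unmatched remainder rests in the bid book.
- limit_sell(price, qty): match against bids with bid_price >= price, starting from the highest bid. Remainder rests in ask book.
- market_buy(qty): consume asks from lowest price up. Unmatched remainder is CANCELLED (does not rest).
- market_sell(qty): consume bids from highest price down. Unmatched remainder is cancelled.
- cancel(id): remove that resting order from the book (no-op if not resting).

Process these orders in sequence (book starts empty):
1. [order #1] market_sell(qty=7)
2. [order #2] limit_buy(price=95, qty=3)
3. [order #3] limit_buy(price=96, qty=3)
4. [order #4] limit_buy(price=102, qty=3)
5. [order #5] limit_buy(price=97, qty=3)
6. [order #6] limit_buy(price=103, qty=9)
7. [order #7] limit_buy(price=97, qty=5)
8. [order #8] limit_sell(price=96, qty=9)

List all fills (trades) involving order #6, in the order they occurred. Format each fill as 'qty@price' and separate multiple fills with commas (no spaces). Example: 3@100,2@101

Answer: 9@103

Derivation:
After op 1 [order #1] market_sell(qty=7): fills=none; bids=[-] asks=[-]
After op 2 [order #2] limit_buy(price=95, qty=3): fills=none; bids=[#2:3@95] asks=[-]
After op 3 [order #3] limit_buy(price=96, qty=3): fills=none; bids=[#3:3@96 #2:3@95] asks=[-]
After op 4 [order #4] limit_buy(price=102, qty=3): fills=none; bids=[#4:3@102 #3:3@96 #2:3@95] asks=[-]
After op 5 [order #5] limit_buy(price=97, qty=3): fills=none; bids=[#4:3@102 #5:3@97 #3:3@96 #2:3@95] asks=[-]
After op 6 [order #6] limit_buy(price=103, qty=9): fills=none; bids=[#6:9@103 #4:3@102 #5:3@97 #3:3@96 #2:3@95] asks=[-]
After op 7 [order #7] limit_buy(price=97, qty=5): fills=none; bids=[#6:9@103 #4:3@102 #5:3@97 #7:5@97 #3:3@96 #2:3@95] asks=[-]
After op 8 [order #8] limit_sell(price=96, qty=9): fills=#6x#8:9@103; bids=[#4:3@102 #5:3@97 #7:5@97 #3:3@96 #2:3@95] asks=[-]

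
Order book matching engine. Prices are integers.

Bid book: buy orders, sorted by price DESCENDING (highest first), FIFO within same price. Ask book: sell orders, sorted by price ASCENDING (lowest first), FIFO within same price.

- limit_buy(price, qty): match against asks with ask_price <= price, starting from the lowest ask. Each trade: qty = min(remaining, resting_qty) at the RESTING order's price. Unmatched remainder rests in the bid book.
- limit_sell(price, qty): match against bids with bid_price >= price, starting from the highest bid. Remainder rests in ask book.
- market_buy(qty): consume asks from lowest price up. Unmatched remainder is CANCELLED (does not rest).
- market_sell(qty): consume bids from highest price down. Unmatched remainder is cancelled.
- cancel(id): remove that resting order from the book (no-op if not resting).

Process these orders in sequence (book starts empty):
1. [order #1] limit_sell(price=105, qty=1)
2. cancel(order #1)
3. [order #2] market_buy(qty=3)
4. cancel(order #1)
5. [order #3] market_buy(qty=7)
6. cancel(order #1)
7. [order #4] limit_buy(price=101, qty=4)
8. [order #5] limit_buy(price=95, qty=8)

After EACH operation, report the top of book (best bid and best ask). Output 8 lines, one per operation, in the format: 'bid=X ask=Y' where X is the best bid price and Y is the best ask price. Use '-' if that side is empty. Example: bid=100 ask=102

Answer: bid=- ask=105
bid=- ask=-
bid=- ask=-
bid=- ask=-
bid=- ask=-
bid=- ask=-
bid=101 ask=-
bid=101 ask=-

Derivation:
After op 1 [order #1] limit_sell(price=105, qty=1): fills=none; bids=[-] asks=[#1:1@105]
After op 2 cancel(order #1): fills=none; bids=[-] asks=[-]
After op 3 [order #2] market_buy(qty=3): fills=none; bids=[-] asks=[-]
After op 4 cancel(order #1): fills=none; bids=[-] asks=[-]
After op 5 [order #3] market_buy(qty=7): fills=none; bids=[-] asks=[-]
After op 6 cancel(order #1): fills=none; bids=[-] asks=[-]
After op 7 [order #4] limit_buy(price=101, qty=4): fills=none; bids=[#4:4@101] asks=[-]
After op 8 [order #5] limit_buy(price=95, qty=8): fills=none; bids=[#4:4@101 #5:8@95] asks=[-]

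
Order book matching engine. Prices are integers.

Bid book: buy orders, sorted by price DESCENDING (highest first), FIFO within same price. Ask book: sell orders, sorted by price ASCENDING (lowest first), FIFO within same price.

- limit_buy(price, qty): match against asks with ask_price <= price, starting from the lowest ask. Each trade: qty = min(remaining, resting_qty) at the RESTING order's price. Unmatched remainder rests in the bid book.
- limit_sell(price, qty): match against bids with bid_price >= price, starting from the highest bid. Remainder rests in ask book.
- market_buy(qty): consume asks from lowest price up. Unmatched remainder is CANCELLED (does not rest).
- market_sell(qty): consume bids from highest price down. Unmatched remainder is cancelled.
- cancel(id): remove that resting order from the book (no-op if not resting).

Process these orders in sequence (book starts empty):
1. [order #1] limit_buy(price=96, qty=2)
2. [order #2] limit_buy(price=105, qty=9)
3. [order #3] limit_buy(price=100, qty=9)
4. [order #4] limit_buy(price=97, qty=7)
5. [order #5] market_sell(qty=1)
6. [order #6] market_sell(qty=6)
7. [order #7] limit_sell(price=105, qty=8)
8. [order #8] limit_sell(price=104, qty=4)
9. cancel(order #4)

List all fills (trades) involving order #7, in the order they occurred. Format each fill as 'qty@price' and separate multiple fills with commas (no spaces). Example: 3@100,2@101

Answer: 2@105

Derivation:
After op 1 [order #1] limit_buy(price=96, qty=2): fills=none; bids=[#1:2@96] asks=[-]
After op 2 [order #2] limit_buy(price=105, qty=9): fills=none; bids=[#2:9@105 #1:2@96] asks=[-]
After op 3 [order #3] limit_buy(price=100, qty=9): fills=none; bids=[#2:9@105 #3:9@100 #1:2@96] asks=[-]
After op 4 [order #4] limit_buy(price=97, qty=7): fills=none; bids=[#2:9@105 #3:9@100 #4:7@97 #1:2@96] asks=[-]
After op 5 [order #5] market_sell(qty=1): fills=#2x#5:1@105; bids=[#2:8@105 #3:9@100 #4:7@97 #1:2@96] asks=[-]
After op 6 [order #6] market_sell(qty=6): fills=#2x#6:6@105; bids=[#2:2@105 #3:9@100 #4:7@97 #1:2@96] asks=[-]
After op 7 [order #7] limit_sell(price=105, qty=8): fills=#2x#7:2@105; bids=[#3:9@100 #4:7@97 #1:2@96] asks=[#7:6@105]
After op 8 [order #8] limit_sell(price=104, qty=4): fills=none; bids=[#3:9@100 #4:7@97 #1:2@96] asks=[#8:4@104 #7:6@105]
After op 9 cancel(order #4): fills=none; bids=[#3:9@100 #1:2@96] asks=[#8:4@104 #7:6@105]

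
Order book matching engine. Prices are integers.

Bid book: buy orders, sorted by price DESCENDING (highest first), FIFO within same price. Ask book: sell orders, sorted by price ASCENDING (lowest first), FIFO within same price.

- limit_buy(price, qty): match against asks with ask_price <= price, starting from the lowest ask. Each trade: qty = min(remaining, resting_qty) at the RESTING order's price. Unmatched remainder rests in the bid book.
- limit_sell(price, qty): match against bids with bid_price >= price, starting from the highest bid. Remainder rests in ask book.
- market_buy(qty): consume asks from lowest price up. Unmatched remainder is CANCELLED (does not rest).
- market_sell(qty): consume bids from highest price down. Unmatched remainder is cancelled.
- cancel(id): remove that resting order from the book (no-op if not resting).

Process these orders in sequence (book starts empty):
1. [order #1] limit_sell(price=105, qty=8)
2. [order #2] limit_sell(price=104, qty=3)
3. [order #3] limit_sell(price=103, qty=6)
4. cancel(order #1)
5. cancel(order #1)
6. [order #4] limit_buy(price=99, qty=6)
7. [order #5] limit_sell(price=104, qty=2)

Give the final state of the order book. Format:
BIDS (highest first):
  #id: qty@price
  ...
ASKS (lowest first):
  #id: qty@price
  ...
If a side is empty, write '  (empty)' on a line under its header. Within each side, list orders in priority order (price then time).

Answer: BIDS (highest first):
  #4: 6@99
ASKS (lowest first):
  #3: 6@103
  #2: 3@104
  #5: 2@104

Derivation:
After op 1 [order #1] limit_sell(price=105, qty=8): fills=none; bids=[-] asks=[#1:8@105]
After op 2 [order #2] limit_sell(price=104, qty=3): fills=none; bids=[-] asks=[#2:3@104 #1:8@105]
After op 3 [order #3] limit_sell(price=103, qty=6): fills=none; bids=[-] asks=[#3:6@103 #2:3@104 #1:8@105]
After op 4 cancel(order #1): fills=none; bids=[-] asks=[#3:6@103 #2:3@104]
After op 5 cancel(order #1): fills=none; bids=[-] asks=[#3:6@103 #2:3@104]
After op 6 [order #4] limit_buy(price=99, qty=6): fills=none; bids=[#4:6@99] asks=[#3:6@103 #2:3@104]
After op 7 [order #5] limit_sell(price=104, qty=2): fills=none; bids=[#4:6@99] asks=[#3:6@103 #2:3@104 #5:2@104]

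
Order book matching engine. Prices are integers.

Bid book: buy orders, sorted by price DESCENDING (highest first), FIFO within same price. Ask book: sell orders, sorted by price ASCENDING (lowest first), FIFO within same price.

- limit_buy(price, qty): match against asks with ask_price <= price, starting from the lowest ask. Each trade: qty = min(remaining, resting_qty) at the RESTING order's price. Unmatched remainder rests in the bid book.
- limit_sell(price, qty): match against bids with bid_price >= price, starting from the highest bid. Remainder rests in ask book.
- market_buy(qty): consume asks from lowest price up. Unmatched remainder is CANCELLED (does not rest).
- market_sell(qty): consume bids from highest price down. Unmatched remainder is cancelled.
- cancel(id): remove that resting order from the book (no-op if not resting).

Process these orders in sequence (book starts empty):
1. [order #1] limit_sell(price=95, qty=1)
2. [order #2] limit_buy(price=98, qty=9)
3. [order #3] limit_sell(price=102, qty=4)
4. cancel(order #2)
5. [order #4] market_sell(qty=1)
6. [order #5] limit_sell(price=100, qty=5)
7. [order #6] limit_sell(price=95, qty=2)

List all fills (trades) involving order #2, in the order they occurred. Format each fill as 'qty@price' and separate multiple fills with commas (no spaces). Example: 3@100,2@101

After op 1 [order #1] limit_sell(price=95, qty=1): fills=none; bids=[-] asks=[#1:1@95]
After op 2 [order #2] limit_buy(price=98, qty=9): fills=#2x#1:1@95; bids=[#2:8@98] asks=[-]
After op 3 [order #3] limit_sell(price=102, qty=4): fills=none; bids=[#2:8@98] asks=[#3:4@102]
After op 4 cancel(order #2): fills=none; bids=[-] asks=[#3:4@102]
After op 5 [order #4] market_sell(qty=1): fills=none; bids=[-] asks=[#3:4@102]
After op 6 [order #5] limit_sell(price=100, qty=5): fills=none; bids=[-] asks=[#5:5@100 #3:4@102]
After op 7 [order #6] limit_sell(price=95, qty=2): fills=none; bids=[-] asks=[#6:2@95 #5:5@100 #3:4@102]

Answer: 1@95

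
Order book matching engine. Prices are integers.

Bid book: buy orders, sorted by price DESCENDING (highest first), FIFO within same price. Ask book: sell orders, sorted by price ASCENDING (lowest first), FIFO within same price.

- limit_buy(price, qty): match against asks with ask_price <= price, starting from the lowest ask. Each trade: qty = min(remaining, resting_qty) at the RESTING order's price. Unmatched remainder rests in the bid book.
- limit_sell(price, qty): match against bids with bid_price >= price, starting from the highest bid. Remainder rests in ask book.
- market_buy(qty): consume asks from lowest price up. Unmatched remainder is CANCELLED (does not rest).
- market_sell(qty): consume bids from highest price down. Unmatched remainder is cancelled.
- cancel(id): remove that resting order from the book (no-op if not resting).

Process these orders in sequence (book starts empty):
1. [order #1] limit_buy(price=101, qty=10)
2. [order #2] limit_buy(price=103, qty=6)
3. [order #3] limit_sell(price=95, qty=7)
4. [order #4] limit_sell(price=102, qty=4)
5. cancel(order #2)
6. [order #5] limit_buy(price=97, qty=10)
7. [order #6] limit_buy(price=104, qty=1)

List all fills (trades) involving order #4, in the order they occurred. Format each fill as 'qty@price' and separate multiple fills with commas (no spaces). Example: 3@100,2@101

Answer: 1@102

Derivation:
After op 1 [order #1] limit_buy(price=101, qty=10): fills=none; bids=[#1:10@101] asks=[-]
After op 2 [order #2] limit_buy(price=103, qty=6): fills=none; bids=[#2:6@103 #1:10@101] asks=[-]
After op 3 [order #3] limit_sell(price=95, qty=7): fills=#2x#3:6@103 #1x#3:1@101; bids=[#1:9@101] asks=[-]
After op 4 [order #4] limit_sell(price=102, qty=4): fills=none; bids=[#1:9@101] asks=[#4:4@102]
After op 5 cancel(order #2): fills=none; bids=[#1:9@101] asks=[#4:4@102]
After op 6 [order #5] limit_buy(price=97, qty=10): fills=none; bids=[#1:9@101 #5:10@97] asks=[#4:4@102]
After op 7 [order #6] limit_buy(price=104, qty=1): fills=#6x#4:1@102; bids=[#1:9@101 #5:10@97] asks=[#4:3@102]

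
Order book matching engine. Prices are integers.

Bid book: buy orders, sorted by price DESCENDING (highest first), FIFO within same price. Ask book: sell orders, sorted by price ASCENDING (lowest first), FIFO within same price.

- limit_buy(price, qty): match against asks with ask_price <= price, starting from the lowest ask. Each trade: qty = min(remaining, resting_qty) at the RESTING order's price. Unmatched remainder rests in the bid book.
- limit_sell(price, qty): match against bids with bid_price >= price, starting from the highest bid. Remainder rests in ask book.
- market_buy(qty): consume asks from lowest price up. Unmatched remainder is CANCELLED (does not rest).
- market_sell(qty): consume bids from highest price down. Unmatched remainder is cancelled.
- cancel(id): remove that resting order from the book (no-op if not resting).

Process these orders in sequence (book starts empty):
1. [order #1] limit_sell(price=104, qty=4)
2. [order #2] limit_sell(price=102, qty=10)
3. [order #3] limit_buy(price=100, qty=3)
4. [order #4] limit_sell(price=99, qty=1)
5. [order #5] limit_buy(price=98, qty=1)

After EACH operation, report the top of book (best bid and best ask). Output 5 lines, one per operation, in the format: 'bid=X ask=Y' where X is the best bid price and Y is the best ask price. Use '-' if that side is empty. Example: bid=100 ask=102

After op 1 [order #1] limit_sell(price=104, qty=4): fills=none; bids=[-] asks=[#1:4@104]
After op 2 [order #2] limit_sell(price=102, qty=10): fills=none; bids=[-] asks=[#2:10@102 #1:4@104]
After op 3 [order #3] limit_buy(price=100, qty=3): fills=none; bids=[#3:3@100] asks=[#2:10@102 #1:4@104]
After op 4 [order #4] limit_sell(price=99, qty=1): fills=#3x#4:1@100; bids=[#3:2@100] asks=[#2:10@102 #1:4@104]
After op 5 [order #5] limit_buy(price=98, qty=1): fills=none; bids=[#3:2@100 #5:1@98] asks=[#2:10@102 #1:4@104]

Answer: bid=- ask=104
bid=- ask=102
bid=100 ask=102
bid=100 ask=102
bid=100 ask=102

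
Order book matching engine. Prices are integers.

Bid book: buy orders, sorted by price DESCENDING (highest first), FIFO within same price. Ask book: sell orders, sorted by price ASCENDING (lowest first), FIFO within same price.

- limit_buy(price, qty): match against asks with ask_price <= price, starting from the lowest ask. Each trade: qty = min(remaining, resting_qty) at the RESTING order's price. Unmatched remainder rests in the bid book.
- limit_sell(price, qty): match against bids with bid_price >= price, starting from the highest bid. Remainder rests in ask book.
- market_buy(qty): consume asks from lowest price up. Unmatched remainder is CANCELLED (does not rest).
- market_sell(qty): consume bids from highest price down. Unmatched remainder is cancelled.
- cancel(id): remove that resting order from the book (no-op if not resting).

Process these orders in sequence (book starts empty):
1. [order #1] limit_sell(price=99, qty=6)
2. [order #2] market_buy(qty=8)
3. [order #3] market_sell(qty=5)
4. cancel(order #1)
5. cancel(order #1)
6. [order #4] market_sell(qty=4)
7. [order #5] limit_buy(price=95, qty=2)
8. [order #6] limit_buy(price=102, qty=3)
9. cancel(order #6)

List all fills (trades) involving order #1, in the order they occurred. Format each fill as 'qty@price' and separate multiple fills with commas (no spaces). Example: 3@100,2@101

Answer: 6@99

Derivation:
After op 1 [order #1] limit_sell(price=99, qty=6): fills=none; bids=[-] asks=[#1:6@99]
After op 2 [order #2] market_buy(qty=8): fills=#2x#1:6@99; bids=[-] asks=[-]
After op 3 [order #3] market_sell(qty=5): fills=none; bids=[-] asks=[-]
After op 4 cancel(order #1): fills=none; bids=[-] asks=[-]
After op 5 cancel(order #1): fills=none; bids=[-] asks=[-]
After op 6 [order #4] market_sell(qty=4): fills=none; bids=[-] asks=[-]
After op 7 [order #5] limit_buy(price=95, qty=2): fills=none; bids=[#5:2@95] asks=[-]
After op 8 [order #6] limit_buy(price=102, qty=3): fills=none; bids=[#6:3@102 #5:2@95] asks=[-]
After op 9 cancel(order #6): fills=none; bids=[#5:2@95] asks=[-]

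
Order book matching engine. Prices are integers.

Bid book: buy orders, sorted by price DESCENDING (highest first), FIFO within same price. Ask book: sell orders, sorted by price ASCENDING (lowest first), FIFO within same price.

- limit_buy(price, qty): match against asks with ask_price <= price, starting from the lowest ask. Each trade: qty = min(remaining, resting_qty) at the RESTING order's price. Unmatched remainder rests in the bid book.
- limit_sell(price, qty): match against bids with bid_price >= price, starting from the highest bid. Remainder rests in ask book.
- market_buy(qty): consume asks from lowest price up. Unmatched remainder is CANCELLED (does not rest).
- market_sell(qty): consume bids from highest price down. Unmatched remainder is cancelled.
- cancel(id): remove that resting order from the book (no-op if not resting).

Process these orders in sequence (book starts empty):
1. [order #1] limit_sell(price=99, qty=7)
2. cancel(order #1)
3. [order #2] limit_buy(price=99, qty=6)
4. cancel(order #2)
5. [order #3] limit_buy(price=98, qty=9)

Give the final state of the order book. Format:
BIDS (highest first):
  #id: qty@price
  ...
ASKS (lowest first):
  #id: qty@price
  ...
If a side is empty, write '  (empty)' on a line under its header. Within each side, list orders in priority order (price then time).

After op 1 [order #1] limit_sell(price=99, qty=7): fills=none; bids=[-] asks=[#1:7@99]
After op 2 cancel(order #1): fills=none; bids=[-] asks=[-]
After op 3 [order #2] limit_buy(price=99, qty=6): fills=none; bids=[#2:6@99] asks=[-]
After op 4 cancel(order #2): fills=none; bids=[-] asks=[-]
After op 5 [order #3] limit_buy(price=98, qty=9): fills=none; bids=[#3:9@98] asks=[-]

Answer: BIDS (highest first):
  #3: 9@98
ASKS (lowest first):
  (empty)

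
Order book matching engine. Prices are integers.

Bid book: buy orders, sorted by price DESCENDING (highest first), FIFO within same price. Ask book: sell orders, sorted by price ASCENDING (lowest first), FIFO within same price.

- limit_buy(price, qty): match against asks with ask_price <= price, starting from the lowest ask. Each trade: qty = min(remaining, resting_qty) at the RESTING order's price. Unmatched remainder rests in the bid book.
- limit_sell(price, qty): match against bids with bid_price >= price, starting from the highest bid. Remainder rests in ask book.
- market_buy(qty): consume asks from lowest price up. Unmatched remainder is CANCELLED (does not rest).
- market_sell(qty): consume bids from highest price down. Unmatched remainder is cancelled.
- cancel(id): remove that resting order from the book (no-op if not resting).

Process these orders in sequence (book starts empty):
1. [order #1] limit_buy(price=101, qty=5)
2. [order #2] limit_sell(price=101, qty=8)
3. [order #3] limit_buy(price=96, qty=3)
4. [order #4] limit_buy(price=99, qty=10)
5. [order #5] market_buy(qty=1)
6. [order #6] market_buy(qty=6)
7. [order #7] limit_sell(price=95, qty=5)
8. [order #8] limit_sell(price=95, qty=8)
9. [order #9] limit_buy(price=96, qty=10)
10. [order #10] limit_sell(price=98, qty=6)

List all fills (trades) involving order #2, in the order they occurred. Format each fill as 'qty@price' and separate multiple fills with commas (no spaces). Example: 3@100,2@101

Answer: 5@101,1@101,2@101

Derivation:
After op 1 [order #1] limit_buy(price=101, qty=5): fills=none; bids=[#1:5@101] asks=[-]
After op 2 [order #2] limit_sell(price=101, qty=8): fills=#1x#2:5@101; bids=[-] asks=[#2:3@101]
After op 3 [order #3] limit_buy(price=96, qty=3): fills=none; bids=[#3:3@96] asks=[#2:3@101]
After op 4 [order #4] limit_buy(price=99, qty=10): fills=none; bids=[#4:10@99 #3:3@96] asks=[#2:3@101]
After op 5 [order #5] market_buy(qty=1): fills=#5x#2:1@101; bids=[#4:10@99 #3:3@96] asks=[#2:2@101]
After op 6 [order #6] market_buy(qty=6): fills=#6x#2:2@101; bids=[#4:10@99 #3:3@96] asks=[-]
After op 7 [order #7] limit_sell(price=95, qty=5): fills=#4x#7:5@99; bids=[#4:5@99 #3:3@96] asks=[-]
After op 8 [order #8] limit_sell(price=95, qty=8): fills=#4x#8:5@99 #3x#8:3@96; bids=[-] asks=[-]
After op 9 [order #9] limit_buy(price=96, qty=10): fills=none; bids=[#9:10@96] asks=[-]
After op 10 [order #10] limit_sell(price=98, qty=6): fills=none; bids=[#9:10@96] asks=[#10:6@98]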